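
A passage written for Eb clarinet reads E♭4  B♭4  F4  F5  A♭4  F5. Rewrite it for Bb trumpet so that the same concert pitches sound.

Ab4 Eb5 Bb4 Bb5 Db5 Bb5

First find concert pitch: the Eb clarinet sounds a minor third above written, so E♭4 B♭4 F4 F5 A♭4 F5 sounds Gb4 Db5 Ab4 Ab5 Cb5 Ab5.
Then write for Bb trumpet: it sounds a major second below written, so the part must be a major second above concert.
Gb4 → Ab4
Db5 → Eb5
Ab4 → Bb4
Ab5 → Bb5
Cb5 → Db5
Ab5 → Bb5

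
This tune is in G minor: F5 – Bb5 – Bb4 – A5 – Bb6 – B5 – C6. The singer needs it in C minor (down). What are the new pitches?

Bb4 Eb5 Eb4 D5 Eb6 E5 F5

From G down to C is a perfect fifth; apply that to each pitch.
F5 → Bb4
Bb5 → Eb5
Bb4 → Eb4
A5 → D5
Bb6 → Eb6
B5 → E5
C6 → F5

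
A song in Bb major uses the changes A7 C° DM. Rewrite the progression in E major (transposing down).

Bb major down to E major is a diminished fifth; each chord root moves by that interval while the quality stays the same.
A7: root A down a diminished fifth → D#, giving D#7.
C°: root C down a diminished fifth → F#, giving F#°.
DM: root D down a diminished fifth → G#, giving G#M.

D#7 F#° G#M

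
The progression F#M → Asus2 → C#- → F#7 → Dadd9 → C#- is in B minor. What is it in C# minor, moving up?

B minor up to C# minor is a major second; each chord root moves by that interval while the quality stays the same.
F#M: root F# up a major second → G#, giving G#M.
Asus2: root A up a major second → B, giving Bsus2.
C#-: root C# up a major second → D#, giving D#-.
F#7: root F# up a major second → G#, giving G#7.
Dadd9: root D up a major second → E, giving Eadd9.
C#-: root C# up a major second → D#, giving D#-.

G#M Bsus2 D#- G#7 Eadd9 D#-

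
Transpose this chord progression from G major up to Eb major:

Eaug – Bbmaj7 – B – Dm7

G major up to Eb major is a minor sixth; each chord root moves by that interval while the quality stays the same.
Eaug: root E up a minor sixth → C, giving Caug.
Bbmaj7: root Bb up a minor sixth → Gb, giving Gbmaj7.
B: root B up a minor sixth → G, giving G.
Dm7: root D up a minor sixth → Bb, giving Bbm7.

Caug Gbmaj7 G Bbm7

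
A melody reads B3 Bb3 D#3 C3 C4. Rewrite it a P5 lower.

E3 Eb3 G#2 F2 F3

A perfect fifth down from B3 gives E3.
Bb3 down a perfect fifth is Eb3.
D#3: a fifth down reaches G, and 7 semitones makes it G#2.
A perfect fifth down from C3 gives F2.
A perfect fifth down from C4 gives F3.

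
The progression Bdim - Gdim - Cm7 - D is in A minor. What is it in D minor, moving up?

A minor up to D minor is a perfect fourth; each chord root moves by that interval while the quality stays the same.
Bdim: root B up a perfect fourth → E, giving Edim.
Gdim: root G up a perfect fourth → C, giving Cdim.
Cm7: root C up a perfect fourth → F, giving Fm7.
D: root D up a perfect fourth → G, giving G.

Edim Cdim Fm7 G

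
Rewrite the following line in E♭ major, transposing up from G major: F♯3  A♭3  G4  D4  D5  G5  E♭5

D4 Fb4 Eb5 Bb4 Bb5 Eb6 Cb6

From G up to E♭ is a minor sixth; apply that to each pitch.
F#3 to D4
Ab3 to Fb4
G4 to Eb5
D4 to Bb4
D5 to Bb5
G5 to Eb6
Eb5 to Cb6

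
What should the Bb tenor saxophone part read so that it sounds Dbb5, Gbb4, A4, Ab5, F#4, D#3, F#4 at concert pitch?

Ebb6 Abb5 B5 Bb6 G#5 E#4 G#5

The Bb tenor saxophone sounds a major ninth below written, so the written part must be a major ninth above concert — transpose each note up.
Dbb5 → Ebb6
Gbb4 → Abb5
A4 → B5
Ab5 → Bb6
F#4 → G#5
D#3 → E#4
F#4 → G#5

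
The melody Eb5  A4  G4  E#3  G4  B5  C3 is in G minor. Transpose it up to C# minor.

G minor to C# minor up is an augmented fourth, so every note moves up by that interval.
Eb5 gives A5
A4 gives D#5
G4 gives C#5
E#3 gives A##3
G4 gives C#5
B5 gives E#6
C3 gives F#3

A5 D#5 C#5 A##3 C#5 E#6 F#3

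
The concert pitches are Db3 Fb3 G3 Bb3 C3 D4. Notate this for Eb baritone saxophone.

The Eb baritone saxophone sounds a major thirteenth below written, so the written part must be a major thirteenth above concert — transpose each note up.
Db3 -> Bb4
Fb3 -> Db5
G3 -> E5
Bb3 -> G5
C3 -> A4
D4 -> B5

Bb4 Db5 E5 G5 A4 B5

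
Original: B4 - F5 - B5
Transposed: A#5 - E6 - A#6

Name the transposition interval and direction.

From B4 to A#5 is 7 letter names — a seventh of some quality.
B4 to A#5 is 11 semitones, which makes it a major seventh; the second version is higher, so the direction is up.
Checking another pair — B5 → A#6 — gives the same interval.

up a major seventh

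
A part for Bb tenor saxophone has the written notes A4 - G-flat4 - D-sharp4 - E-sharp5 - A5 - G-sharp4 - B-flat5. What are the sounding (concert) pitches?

G3 Fb3 C#3 D#4 G4 F#3 Ab4

The Bb tenor saxophone sounds a major ninth below written, so transpose each written note down a major ninth.
A4 becomes G3
Gb4 becomes Fb3
D#4 becomes C#3
E#5 becomes D#4
A5 becomes G4
G#4 becomes F#3
Bb5 becomes Ab4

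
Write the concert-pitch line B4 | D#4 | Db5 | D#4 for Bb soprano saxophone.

C#5 E#4 Eb5 E#4

The Bb soprano saxophone sounds a major second below written, so the written part must be a major second above concert — transpose each note up.
B4 gives C#5
D#4 gives E#4
Db5 gives Eb5
D#4 gives E#4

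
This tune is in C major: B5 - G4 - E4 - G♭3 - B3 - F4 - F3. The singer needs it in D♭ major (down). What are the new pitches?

C5 Ab3 F3 Abb2 C3 Gb3 Gb2

From C down to D♭ is a major seventh; apply that to each pitch.
B5 gives C5
G4 gives Ab3
E4 gives F3
Gb3 gives Abb2
B3 gives C3
F4 gives Gb3
F3 gives Gb2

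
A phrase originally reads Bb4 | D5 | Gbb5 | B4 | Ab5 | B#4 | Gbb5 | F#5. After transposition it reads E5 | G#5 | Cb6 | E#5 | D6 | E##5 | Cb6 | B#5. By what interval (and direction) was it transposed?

up an augmented fourth

Take the first pair: Bb4 → E5. B to E spans 4 letter names, so the interval is some kind of fourth.
Bb4 to E5 is 6 semitones, which makes it an augmented fourth; the second version is higher, so the direction is up.
Checking another pair — F#5 → B#5 — gives the same interval.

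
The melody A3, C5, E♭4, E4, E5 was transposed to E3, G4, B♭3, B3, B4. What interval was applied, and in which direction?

Take the first pair: A3 → E3. A to E spans 4 letter names, so the interval is some kind of fourth.
E3 to A3 is 5 semitones, which makes it a perfect fourth; the second version is lower, so the direction is down.
Checking another pair — E5 → B4 — gives the same interval.

down a perfect fourth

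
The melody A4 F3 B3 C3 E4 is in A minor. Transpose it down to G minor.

G4 Eb3 A3 Bb2 D4

A minor to G minor down is a major second, so every note moves down by that interval.
A4 becomes G4
F3 becomes Eb3
B3 becomes A3
C3 becomes Bb2
E4 becomes D4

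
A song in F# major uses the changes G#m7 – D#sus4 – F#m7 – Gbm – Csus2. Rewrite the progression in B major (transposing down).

C#m7 G#sus4 Bm7 Cbm Fsus2

F# major down to B major is a perfect fifth; each chord root moves by that interval while the quality stays the same.
G#m7: root G# down a perfect fifth → C#, giving C#m7.
D#sus4: root D# down a perfect fifth → G#, giving G#sus4.
F#m7: root F# down a perfect fifth → B, giving Bm7.
Gbm: root Gb down a perfect fifth → Cb, giving Cbm.
Csus2: root C down a perfect fifth → F, giving Fsus2.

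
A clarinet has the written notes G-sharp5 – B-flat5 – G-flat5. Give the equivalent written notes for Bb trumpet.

First find concert pitch: the A clarinet sounds a minor third below written, so G-sharp5 B-flat5 G-flat5 sounds E#5 G5 Eb5.
Then write for Bb trumpet: it sounds a major second below written, so the part must be a major second above concert.
E#5 → F##5
G5 → A5
Eb5 → F5

F##5 A5 F5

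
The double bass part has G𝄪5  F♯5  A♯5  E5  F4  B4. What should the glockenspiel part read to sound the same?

G##2 F#2 A#2 E2 F1 B1

First find concert pitch: the double bass sounds a perfect octave below written, so G𝄪5 F♯5 A♯5 E5 F4 B4 sounds G##4 F#4 A#4 E4 F3 B3.
Then write for glockenspiel: it sounds a perfect fifteenth above written, so the part must be a perfect fifteenth below concert.
G##4 → G##2
F#4 → F#2
A#4 → A#2
E4 → E2
F3 → F1
B3 → B1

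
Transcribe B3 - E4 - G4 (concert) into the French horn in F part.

The French horn in F sounds a perfect fifth below written, so the written part must be a perfect fifth above concert — transpose each note up.
B3 to F#4
E4 to B4
G4 to D5

F#4 B4 D5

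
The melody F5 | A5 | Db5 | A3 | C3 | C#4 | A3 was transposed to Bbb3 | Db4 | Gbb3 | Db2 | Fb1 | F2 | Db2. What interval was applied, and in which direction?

down an augmented twelfth

Take the first pair: F5 → Bbb3. F to B spans 12 letter names, so the interval is some kind of twelfth.
Bbb3 to F5 is 20 semitones, which makes it an augmented twelfth; the second version is lower, so the direction is down.
Checking another pair — A3 → Db2 — gives the same interval.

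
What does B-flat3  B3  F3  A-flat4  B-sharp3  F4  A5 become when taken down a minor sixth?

Bb3 down a minor sixth is D3.
B3 down a minor sixth is D#3.
F3 down a minor sixth is A2.
Ab4: a sixth down reaches C, and 8 semitones makes it C4.
B#3 down a minor sixth is D##3.
F4 down a minor sixth is A3.
A5: a sixth down reaches C, and 8 semitones makes it C#5.

D3 D#3 A2 C4 D##3 A3 C#5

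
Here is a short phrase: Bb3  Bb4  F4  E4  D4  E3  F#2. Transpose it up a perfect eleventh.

Eb5 Eb6 Bb5 A5 G5 A4 B3

Bb3 up a perfect eleventh is Eb5.
A perfect eleventh up from Bb4 gives Eb6.
F4 up a perfect eleventh is Bb5.
E4: an eleventh up reaches A, and 17 semitones makes it A5.
A perfect eleventh up from D4 gives G5.
E3: an eleventh up reaches A, and 17 semitones makes it A4.
F#2 up a perfect eleventh is B3.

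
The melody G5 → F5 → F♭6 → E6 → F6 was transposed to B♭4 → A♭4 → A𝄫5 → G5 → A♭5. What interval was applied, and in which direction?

Take the first pair: G5 → Bb4. G to B spans 6 letter names, so the interval is some kind of sixth.
Bb4 to G5 is 9 semitones, which makes it a major sixth; the second version is lower, so the direction is down.
Checking another pair — F6 → Ab5 — gives the same interval.

down a major sixth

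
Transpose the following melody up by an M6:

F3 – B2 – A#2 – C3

D4 G#3 F##3 A3

F3 → D4
B2 → G#3
A#2 → F##3
C3 → A3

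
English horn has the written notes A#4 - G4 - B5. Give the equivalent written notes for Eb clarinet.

First find concert pitch: the English horn sounds a perfect fifth below written, so A#4 G4 B5 sounds D#4 C4 E5.
Then write for Eb clarinet: it sounds a minor third above written, so the part must be a minor third below concert.
D#4 → B#3
C4 → A3
E5 → C#5

B#3 A3 C#5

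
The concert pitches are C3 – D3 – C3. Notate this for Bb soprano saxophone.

D3 E3 D3

Written C4 sounds as Bb3 on the Bb soprano saxophone, so concert pitches are written a major second up.
C3 → D3
D3 → E3
C3 → D3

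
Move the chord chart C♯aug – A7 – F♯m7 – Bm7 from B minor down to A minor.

Baug G7 Em7 Am7

B minor down to A minor is a major second; each chord root moves by that interval while the quality stays the same.
C♯aug: root C♯ down a major second → B, giving Baug.
A7: root A down a major second → G, giving G7.
F♯m7: root F♯ down a major second → E, giving Em7.
Bm7: root B down a major second → A, giving Am7.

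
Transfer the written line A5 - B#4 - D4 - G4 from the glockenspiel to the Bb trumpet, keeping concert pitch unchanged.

B7 C##7 E6 A6

First find concert pitch: the glockenspiel sounds a perfect fifteenth above written, so A5 B#4 D4 G4 sounds A7 B#6 D6 G6.
Then write for Bb trumpet: it sounds a major second below written, so the part must be a major second above concert.
A7 → B7
B#6 → C##7
D6 → E6
G6 → A6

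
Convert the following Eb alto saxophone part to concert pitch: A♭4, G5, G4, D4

The Eb alto saxophone sounds a major sixth below written, so transpose each written note down a major sixth.
Ab4 becomes Cb4
G5 becomes Bb4
G4 becomes Bb3
D4 becomes F3

Cb4 Bb4 Bb3 F3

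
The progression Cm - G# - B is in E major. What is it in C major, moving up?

Abm E G

E major up to C major is a minor sixth; each chord root moves by that interval while the quality stays the same.
Cm: root C up a minor sixth → Ab, giving Abm.
G#: root G# up a minor sixth → E, giving E.
B: root B up a minor sixth → G, giving G.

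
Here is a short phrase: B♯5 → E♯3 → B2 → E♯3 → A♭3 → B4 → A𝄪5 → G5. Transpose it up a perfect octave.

B#6 E#4 B3 E#4 Ab4 B5 A##6 G6

B#5 up a perfect octave is B#6.
E#3 up a perfect octave is E#4.
B2 up a perfect octave is B3.
E#3 up a perfect octave is E#4.
A perfect octave up from Ab3 gives Ab4.
B4: an octave up reaches B, and 12 semitones makes it B5.
A##5 up a perfect octave is A##6.
G5 up a perfect octave is G6.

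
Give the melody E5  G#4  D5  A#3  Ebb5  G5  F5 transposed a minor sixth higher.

C6 E5 Bb5 F#4 Cbb6 Eb6 Db6

E5 gives C6
G#4 gives E5
D5 gives Bb5
A#3 gives F#4
Ebb5 gives Cbb6
G5 gives Eb6
F5 gives Db6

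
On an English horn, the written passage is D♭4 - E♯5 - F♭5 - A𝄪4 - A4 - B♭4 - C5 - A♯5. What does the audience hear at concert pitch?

Written C4 on the English horn sounds as F3, a perfect fifth lower; apply that shift to every note.
Db4 becomes Gb3
E#5 becomes A#4
Fb5 becomes Bbb4
A##4 becomes D##4
A4 becomes D4
Bb4 becomes Eb4
C5 becomes F4
A#5 becomes D#5

Gb3 A#4 Bbb4 D##4 D4 Eb4 F4 D#5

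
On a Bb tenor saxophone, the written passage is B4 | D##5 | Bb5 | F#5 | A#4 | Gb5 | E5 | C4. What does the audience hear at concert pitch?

A3 C##4 Ab4 E4 G#3 Fb4 D4 Bb2

The Bb tenor saxophone sounds a major ninth below written, so transpose each written note down a major ninth.
B4 to A3
D##5 to C##4
Bb5 to Ab4
F#5 to E4
A#4 to G#3
Gb5 to Fb4
E5 to D4
C4 to Bb2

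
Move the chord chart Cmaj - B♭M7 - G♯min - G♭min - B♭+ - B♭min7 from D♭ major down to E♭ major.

Dmaj CM7 A#min Abmin C+ Cmin7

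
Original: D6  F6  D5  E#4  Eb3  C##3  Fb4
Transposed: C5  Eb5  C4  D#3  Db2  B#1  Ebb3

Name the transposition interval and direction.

down a major ninth

From D6 to C5 is 9 letter names — a ninth of some quality.
C5 to D6 is 14 semitones, which makes it a major ninth; the second version is lower, so the direction is down.
Checking another pair — Fb4 → Ebb3 — gives the same interval.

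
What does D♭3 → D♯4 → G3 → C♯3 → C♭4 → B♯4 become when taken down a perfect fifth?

Gb2 G#3 C3 F#2 Fb3 E#4

Db3 to Gb2
D#4 to G#3
G3 to C3
C#3 to F#2
Cb4 to Fb3
B#4 to E#4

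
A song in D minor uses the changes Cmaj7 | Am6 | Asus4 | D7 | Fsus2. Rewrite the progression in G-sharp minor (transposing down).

F#maj7 D#m6 D#sus4 G#7 Bsus2

D minor down to G-sharp minor is a diminished fifth; each chord root moves by that interval while the quality stays the same.
Cmaj7: root C down a diminished fifth → F#, giving F#maj7.
Am6: root A down a diminished fifth → D#, giving D#m6.
Asus4: root A down a diminished fifth → D#, giving D#sus4.
D7: root D down a diminished fifth → G#, giving G#7.
Fsus2: root F down a diminished fifth → B, giving Bsus2.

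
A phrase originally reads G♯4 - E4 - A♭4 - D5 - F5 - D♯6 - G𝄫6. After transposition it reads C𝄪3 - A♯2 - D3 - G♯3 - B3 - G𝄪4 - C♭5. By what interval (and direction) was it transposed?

down a diminished twelfth

Take the first pair: G#4 → C##3. G to C spans 12 letter names, so the interval is some kind of twelfth.
C##3 to G#4 is 18 semitones, which makes it a diminished twelfth; the second version is lower, so the direction is down.
Checking another pair — Gbb6 → Cb5 — gives the same interval.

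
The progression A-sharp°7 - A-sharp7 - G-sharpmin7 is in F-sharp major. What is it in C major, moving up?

F-sharp major up to C major is a diminished fifth; each chord root moves by that interval while the quality stays the same.
A-sharp°7: root A-sharp up a diminished fifth → E, giving E°7.
A-sharp7: root A-sharp up a diminished fifth → E, giving E7.
G-sharpmin7: root G-sharp up a diminished fifth → D, giving Dmin7.

E°7 E7 Dmin7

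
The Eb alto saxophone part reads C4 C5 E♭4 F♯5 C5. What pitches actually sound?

Eb3 Eb4 Gb3 A4 Eb4

Written C4 on the Eb alto saxophone sounds as Eb3, a major sixth lower; apply that shift to every note.
C4 -> Eb3
C5 -> Eb4
Eb4 -> Gb3
F#5 -> A4
C5 -> Eb4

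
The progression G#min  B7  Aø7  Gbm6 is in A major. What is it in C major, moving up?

A major up to C major is a minor third; each chord root moves by that interval while the quality stays the same.
G#min: root G# up a minor third → B, giving Bmin.
B7: root B up a minor third → D, giving D7.
Aø7: root A up a minor third → C, giving Cø7.
Gbm6: root Gb up a minor third → Bbb, giving Bbbm6.

Bmin D7 Cø7 Bbbm6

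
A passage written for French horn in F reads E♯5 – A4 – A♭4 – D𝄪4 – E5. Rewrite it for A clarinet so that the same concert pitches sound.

C#5 F4 Fb4 B#3 C5

First find concert pitch: the French horn in F sounds a perfect fifth below written, so E♯5 A4 A♭4 D𝄪4 E5 sounds A#4 D4 Db4 G##3 A4.
Then write for A clarinet: it sounds a minor third below written, so the part must be a minor third above concert.
A#4 → C#5
D4 → F4
Db4 → Fb4
G##3 → B#3
A4 → C5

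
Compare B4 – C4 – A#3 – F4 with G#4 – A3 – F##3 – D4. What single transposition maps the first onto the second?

down a minor third

Take the first pair: B4 → G#4. B to G spans 3 letter names, so the interval is some kind of third.
G#4 to B4 is 3 semitones, which makes it a minor third; the second version is lower, so the direction is down.
Checking another pair — F4 → D4 — gives the same interval.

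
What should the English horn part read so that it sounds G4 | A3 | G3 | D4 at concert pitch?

D5 E4 D4 A4

The English horn sounds a perfect fifth below written, so the written part must be a perfect fifth above concert — transpose each note up.
G4 gives D5
A3 gives E4
G3 gives D4
D4 gives A4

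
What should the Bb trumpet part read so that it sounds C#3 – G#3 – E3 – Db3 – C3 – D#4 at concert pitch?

D#3 A#3 F#3 Eb3 D3 E#4

Written C4 sounds as Bb3 on the Bb trumpet, so concert pitches are written a major second up.
C#3 becomes D#3
G#3 becomes A#3
E3 becomes F#3
Db3 becomes Eb3
C3 becomes D3
D#4 becomes E#4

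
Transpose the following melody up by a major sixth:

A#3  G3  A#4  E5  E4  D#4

A#3 gives F##4
G3 gives E4
A#4 gives F##5
E5 gives C#6
E4 gives C#5
D#4 gives B#4

F##4 E4 F##5 C#6 C#5 B#4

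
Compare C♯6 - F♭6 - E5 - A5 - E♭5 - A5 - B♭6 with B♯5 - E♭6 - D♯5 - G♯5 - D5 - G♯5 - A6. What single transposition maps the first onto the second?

From C#6 to B#5 is 2 letter names — a second of some quality.
B#5 to C#6 is 1 semitone, which makes it a minor second; the second version is lower, so the direction is down.
Checking another pair — Bb6 → A6 — gives the same interval.

down a minor second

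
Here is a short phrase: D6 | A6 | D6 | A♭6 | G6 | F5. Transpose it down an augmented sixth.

Fb5 Cb6 Fb5 Cbb6 Bbb5 Abb4

D6: a sixth down reaches F, and 10 semitones makes it Fb5.
A6 down an augmented sixth is Cb6.
D6 down an augmented sixth is Fb5.
Ab6 down an augmented sixth is Cbb6.
G6 down an augmented sixth is Bbb5.
F5 down an augmented sixth is Abb4.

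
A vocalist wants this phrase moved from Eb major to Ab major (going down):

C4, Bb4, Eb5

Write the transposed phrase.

F3 Eb4 Ab4

Eb major to Ab major down is a perfect fifth, so every note moves down by that interval.
C4 gives F3
Bb4 gives Eb4
Eb5 gives Ab4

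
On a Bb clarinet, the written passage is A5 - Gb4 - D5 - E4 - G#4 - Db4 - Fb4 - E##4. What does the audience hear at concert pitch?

G5 Fb4 C5 D4 F#4 Cb4 Ebb4 D##4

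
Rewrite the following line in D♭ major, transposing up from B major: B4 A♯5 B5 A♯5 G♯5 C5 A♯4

Db5 C6 Db6 C6 Bb5 Ebb5 C5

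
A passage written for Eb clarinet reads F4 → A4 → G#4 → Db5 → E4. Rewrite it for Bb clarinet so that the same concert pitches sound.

Bb4 D5 C#5 Gb5 A4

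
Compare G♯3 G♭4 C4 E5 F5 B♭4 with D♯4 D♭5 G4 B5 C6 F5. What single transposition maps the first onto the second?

up a perfect fifth

From G#3 to D#4 is 5 letter names — a fifth of some quality.
G#3 to D#4 is 7 semitones, which makes it a perfect fifth; the second version is higher, so the direction is up.
Checking another pair — Bb4 → F5 — gives the same interval.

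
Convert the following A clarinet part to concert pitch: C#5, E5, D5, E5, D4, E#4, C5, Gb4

Written C4 on the A clarinet sounds as A3, a minor third lower; apply that shift to every note.
C#5 → A#4
E5 → C#5
D5 → B4
E5 → C#5
D4 → B3
E#4 → C##4
C5 → A4
Gb4 → Eb4

A#4 C#5 B4 C#5 B3 C##4 A4 Eb4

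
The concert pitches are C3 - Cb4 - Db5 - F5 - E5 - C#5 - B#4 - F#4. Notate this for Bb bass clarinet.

D4 Db5 Eb6 G6 F#6 D#6 C##6 G#5

Written C4 sounds as Bb2 on the Bb bass clarinet, so concert pitches are written a major ninth up.
C3 → D4
Cb4 → Db5
Db5 → Eb6
F5 → G6
E5 → F#6
C#5 → D#6
B#4 → C##6
F#4 → G#5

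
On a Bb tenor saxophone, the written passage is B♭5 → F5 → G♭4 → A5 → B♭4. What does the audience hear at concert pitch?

Ab4 Eb4 Fb3 G4 Ab3

Written C4 on the Bb tenor saxophone sounds as Bb2, a major ninth lower; apply that shift to every note.
Bb5 becomes Ab4
F5 becomes Eb4
Gb4 becomes Fb3
A5 becomes G4
Bb4 becomes Ab3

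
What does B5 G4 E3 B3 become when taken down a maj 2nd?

A5 F4 D3 A3

B5 gives A5
G4 gives F4
E3 gives D3
B3 gives A3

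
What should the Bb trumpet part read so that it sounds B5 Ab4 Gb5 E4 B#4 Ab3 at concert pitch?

C#6 Bb4 Ab5 F#4 C##5 Bb3

Written C4 sounds as Bb3 on the Bb trumpet, so concert pitches are written a major second up.
B5 → C#6
Ab4 → Bb4
Gb5 → Ab5
E4 → F#4
B#4 → C##5
Ab3 → Bb3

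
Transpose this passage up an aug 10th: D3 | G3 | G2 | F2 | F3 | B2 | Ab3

F##4 B#4 B#3 A#3 A#4 D##4 C#5

D3 becomes F##4
G3 becomes B#4
G2 becomes B#3
F2 becomes A#3
F3 becomes A#4
B2 becomes D##4
Ab3 becomes C#5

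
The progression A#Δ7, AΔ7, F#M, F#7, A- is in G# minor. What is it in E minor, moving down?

F#Δ7 FΔ7 DM D7 F-

G# minor down to E minor is a major third; each chord root moves by that interval while the quality stays the same.
A#Δ7: root A# down a major third → F#, giving F#Δ7.
AΔ7: root A down a major third → F, giving FΔ7.
F#M: root F# down a major third → D, giving DM.
F#7: root F# down a major third → D, giving D7.
A-: root A down a major third → F, giving F-.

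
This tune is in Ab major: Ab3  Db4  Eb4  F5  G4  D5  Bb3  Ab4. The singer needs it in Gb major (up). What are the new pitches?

Gb4 Cb5 Db5 Eb6 F5 C6 Ab4 Gb5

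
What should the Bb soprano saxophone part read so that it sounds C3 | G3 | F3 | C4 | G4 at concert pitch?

Written C4 sounds as Bb3 on the Bb soprano saxophone, so concert pitches are written a major second up.
C3 → D3
G3 → A3
F3 → G3
C4 → D4
G4 → A4

D3 A3 G3 D4 A4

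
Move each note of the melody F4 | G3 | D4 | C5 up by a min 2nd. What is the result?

Gb4 Ab3 Eb4 Db5

F4 gives Gb4
G3 gives Ab3
D4 gives Eb4
C5 gives Db5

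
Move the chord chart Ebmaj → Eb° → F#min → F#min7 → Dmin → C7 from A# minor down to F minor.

Cbbmaj Cbb° Dbmin Dbmin7 Bbbmin Abb7

A# minor down to F minor is an augmented third; each chord root moves by that interval while the quality stays the same.
Ebmaj: root Eb down an augmented third → Cbb, giving Cbbmaj.
Eb°: root Eb down an augmented third → Cbb, giving Cbb°.
F#min: root F# down an augmented third → Db, giving Dbmin.
F#min7: root F# down an augmented third → Db, giving Dbmin7.
Dmin: root D down an augmented third → Bbb, giving Bbbmin.
C7: root C down an augmented third → Abb, giving Abb7.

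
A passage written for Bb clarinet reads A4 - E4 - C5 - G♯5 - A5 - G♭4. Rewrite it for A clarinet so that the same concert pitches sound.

First find concert pitch: the Bb clarinet sounds a major second below written, so A4 E4 C5 G♯5 A5 G♭4 sounds G4 D4 Bb4 F#5 G5 Fb4.
Then write for A clarinet: it sounds a minor third below written, so the part must be a minor third above concert.
G4 → Bb4
D4 → F4
Bb4 → Db5
F#5 → A5
G5 → Bb5
Fb4 → Abb4

Bb4 F4 Db5 A5 Bb5 Abb4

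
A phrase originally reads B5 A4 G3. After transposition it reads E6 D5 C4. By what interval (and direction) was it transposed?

From B5 to E6 is 4 letter names — a fourth of some quality.
B5 to E6 is 5 semitones, which makes it a perfect fourth; the second version is higher, so the direction is up.
Checking another pair — G3 → C4 — gives the same interval.

up a perfect fourth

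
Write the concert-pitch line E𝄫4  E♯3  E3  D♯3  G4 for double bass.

Written C4 sounds as C3 on the double bass, so concert pitches are written a perfect octave up.
Ebb4 gives Ebb5
E#3 gives E#4
E3 gives E4
D#3 gives D#4
G4 gives G5

Ebb5 E#4 E4 D#4 G5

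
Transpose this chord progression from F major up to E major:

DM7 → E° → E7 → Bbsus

C#M7 D#° D#7 Asus

F major up to E major is a major seventh; each chord root moves by that interval while the quality stays the same.
DM7: root D up a major seventh → C#, giving C#M7.
E°: root E up a major seventh → D#, giving D#°.
E7: root E up a major seventh → D#, giving D#7.
Bbsus: root Bb up a major seventh → A, giving Asus.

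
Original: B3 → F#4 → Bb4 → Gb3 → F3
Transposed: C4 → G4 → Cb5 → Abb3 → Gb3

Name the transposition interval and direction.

up a minor second

Take the first pair: B3 → C4. B to C spans 2 letter names, so the interval is some kind of second.
B3 to C4 is 1 semitone, which makes it a minor second; the second version is higher, so the direction is up.
Checking another pair — F3 → Gb3 — gives the same interval.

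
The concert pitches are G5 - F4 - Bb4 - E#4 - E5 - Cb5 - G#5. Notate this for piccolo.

G4 F3 Bb3 E#3 E4 Cb4 G#4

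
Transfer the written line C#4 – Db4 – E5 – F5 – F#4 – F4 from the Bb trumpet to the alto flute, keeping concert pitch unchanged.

E4 Fb4 G5 Ab5 A4 Ab4

First find concert pitch: the Bb trumpet sounds a major second below written, so C#4 Db4 E5 F5 F#4 F4 sounds B3 Cb4 D5 Eb5 E4 Eb4.
Then write for alto flute: it sounds a perfect fourth below written, so the part must be a perfect fourth above concert.
B3 → E4
Cb4 → Fb4
D5 → G5
Eb5 → Ab5
E4 → A4
Eb4 → Ab4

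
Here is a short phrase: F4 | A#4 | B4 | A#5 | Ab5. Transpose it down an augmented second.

Ebb4 G4 Ab4 G5 Gbb5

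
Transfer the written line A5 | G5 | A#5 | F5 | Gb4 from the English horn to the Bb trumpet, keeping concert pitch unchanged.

First find concert pitch: the English horn sounds a perfect fifth below written, so A5 G5 A#5 F5 Gb4 sounds D5 C5 D#5 Bb4 Cb4.
Then write for Bb trumpet: it sounds a major second below written, so the part must be a major second above concert.
D5 → E5
C5 → D5
D#5 → E#5
Bb4 → C5
Cb4 → Db4

E5 D5 E#5 C5 Db4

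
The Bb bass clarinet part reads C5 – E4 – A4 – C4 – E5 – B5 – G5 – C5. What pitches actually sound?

Bb3 D3 G3 Bb2 D4 A4 F4 Bb3

The Bb bass clarinet sounds a major ninth below written, so transpose each written note down a major ninth.
C5 becomes Bb3
E4 becomes D3
A4 becomes G3
C4 becomes Bb2
E5 becomes D4
B5 becomes A4
G5 becomes F4
C5 becomes Bb3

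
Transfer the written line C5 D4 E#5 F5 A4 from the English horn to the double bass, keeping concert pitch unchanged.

First find concert pitch: the English horn sounds a perfect fifth below written, so C5 D4 E#5 F5 A4 sounds F4 G3 A#4 Bb4 D4.
Then write for double bass: it sounds a perfect octave below written, so the part must be a perfect octave above concert.
F4 → F5
G3 → G4
A#4 → A#5
Bb4 → Bb5
D4 → D5

F5 G4 A#5 Bb5 D5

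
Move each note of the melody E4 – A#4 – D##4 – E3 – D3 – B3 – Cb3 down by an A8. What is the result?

Eb3 A3 D#3 Eb2 Db2 Bb2 Cbb2

E4 -> Eb3
A#4 -> A3
D##4 -> D#3
E3 -> Eb2
D3 -> Db2
B3 -> Bb2
Cb3 -> Cbb2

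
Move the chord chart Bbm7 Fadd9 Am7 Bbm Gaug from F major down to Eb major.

Abm7 Ebadd9 Gm7 Abm Faug

F major down to Eb major is a major second; each chord root moves by that interval while the quality stays the same.
Bbm7: root Bb down a major second → Ab, giving Abm7.
Fadd9: root F down a major second → Eb, giving Ebadd9.
Am7: root A down a major second → G, giving Gm7.
Bbm: root Bb down a major second → Ab, giving Abm.
Gaug: root G down a major second → F, giving Faug.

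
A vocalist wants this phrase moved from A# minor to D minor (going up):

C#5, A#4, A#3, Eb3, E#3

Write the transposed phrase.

F5 D5 D4 Abb3 A3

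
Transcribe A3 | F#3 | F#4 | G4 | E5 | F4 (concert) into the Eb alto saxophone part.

F#4 D#4 D#5 E5 C#6 D5

The Eb alto saxophone sounds a major sixth below written, so the written part must be a major sixth above concert — transpose each note up.
A3 becomes F#4
F#3 becomes D#4
F#4 becomes D#5
G4 becomes E5
E5 becomes C#6
F4 becomes D5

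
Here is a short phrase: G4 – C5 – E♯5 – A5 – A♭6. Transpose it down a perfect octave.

G3 C4 E#4 A4 Ab5

G4: an octave down reaches G, and 12 semitones makes it G3.
A perfect octave down from C5 gives C4.
A perfect octave down from E#5 gives E#4.
A5: an octave down reaches A, and 12 semitones makes it A4.
Ab6 down a perfect octave is Ab5.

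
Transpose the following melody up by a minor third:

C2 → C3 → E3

Eb2 Eb3 G3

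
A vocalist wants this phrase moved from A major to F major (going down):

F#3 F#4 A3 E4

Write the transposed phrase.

D3 D4 F3 C4

From A down to F is a major third; apply that to each pitch.
F#3 becomes D3
F#4 becomes D4
A3 becomes F3
E4 becomes C4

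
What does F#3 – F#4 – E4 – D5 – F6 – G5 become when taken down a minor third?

F#3 gives D#3
F#4 gives D#4
E4 gives C#4
D5 gives B4
F6 gives D6
G5 gives E5

D#3 D#4 C#4 B4 D6 E5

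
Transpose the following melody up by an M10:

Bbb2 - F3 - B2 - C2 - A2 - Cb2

Bbb2 -> Db4
F3 -> A4
B2 -> D#4
C2 -> E3
A2 -> C#4
Cb2 -> Eb3

Db4 A4 D#4 E3 C#4 Eb3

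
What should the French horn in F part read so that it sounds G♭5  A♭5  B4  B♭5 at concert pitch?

The French horn in F sounds a perfect fifth below written, so the written part must be a perfect fifth above concert — transpose each note up.
Gb5 to Db6
Ab5 to Eb6
B4 to F#5
Bb5 to F6

Db6 Eb6 F#5 F6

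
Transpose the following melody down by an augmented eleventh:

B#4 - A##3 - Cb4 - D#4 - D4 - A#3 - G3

F#3 E#2 Gbb2 A2 Ab2 E2 Db2

B#4 -> F#3
A##3 -> E#2
Cb4 -> Gbb2
D#4 -> A2
D4 -> Ab2
A#3 -> E2
G3 -> Db2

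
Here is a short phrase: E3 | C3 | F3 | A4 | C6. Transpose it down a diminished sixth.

E3 → G##2
C3 → E#2
F3 → A#2
A4 → C##4
C6 → E#5

G##2 E#2 A#2 C##4 E#5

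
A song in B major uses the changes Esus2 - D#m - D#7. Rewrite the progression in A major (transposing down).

B major down to A major is a major second; each chord root moves by that interval while the quality stays the same.
Esus2: root E down a major second → D, giving Dsus2.
D#m: root D# down a major second → C#, giving C#m.
D#7: root D# down a major second → C#, giving C#7.

Dsus2 C#m C#7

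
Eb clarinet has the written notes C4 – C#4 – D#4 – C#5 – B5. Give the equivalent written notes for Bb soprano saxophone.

First find concert pitch: the Eb clarinet sounds a minor third above written, so C4 C#4 D#4 C#5 B5 sounds Eb4 E4 F#4 E5 D6.
Then write for Bb soprano saxophone: it sounds a major second below written, so the part must be a major second above concert.
Eb4 → F4
E4 → F#4
F#4 → G#4
E5 → F#5
D6 → E6

F4 F#4 G#4 F#5 E6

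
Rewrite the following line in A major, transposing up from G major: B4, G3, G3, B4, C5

C#5 A3 A3 C#5 D5

From G up to A is a major second; apply that to each pitch.
B4 → C#5
G3 → A3
G3 → A3
B4 → C#5
C5 → D5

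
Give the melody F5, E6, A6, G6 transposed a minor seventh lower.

G4 F#5 B5 A5

A minor seventh down from F5 gives G4.
E6: a seventh down reaches F, and 10 semitones makes it F#5.
A6: a seventh down reaches B, and 10 semitones makes it B5.
G6: a seventh down reaches A, and 10 semitones makes it A5.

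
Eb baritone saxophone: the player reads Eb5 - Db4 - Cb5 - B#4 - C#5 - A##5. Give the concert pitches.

Gb3 Fb2 Ebb3 D#3 E3 C##4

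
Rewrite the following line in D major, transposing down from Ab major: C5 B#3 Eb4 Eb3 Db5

F#4 E##3 A3 A2 G4

Ab major to D major down is a diminished fifth, so every note moves down by that interval.
C5 to F#4
B#3 to E##3
Eb4 to A3
Eb3 to A2
Db5 to G4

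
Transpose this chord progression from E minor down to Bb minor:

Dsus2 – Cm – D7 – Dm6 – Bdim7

E minor down to Bb minor is an augmented fourth; each chord root moves by that interval while the quality stays the same.
Dsus2: root D down an augmented fourth → Ab, giving Absus2.
Cm: root C down an augmented fourth → Gb, giving Gbm.
D7: root D down an augmented fourth → Ab, giving Ab7.
Dm6: root D down an augmented fourth → Ab, giving Abm6.
Bdim7: root B down an augmented fourth → F, giving Fdim7.

Absus2 Gbm Ab7 Abm6 Fdim7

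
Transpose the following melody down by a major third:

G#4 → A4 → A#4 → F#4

A major third down from G#4 gives E4.
A4 down a major third is F4.
A major third down from A#4 gives F#4.
F#4: a third down reaches D, and 4 semitones makes it D4.

E4 F4 F#4 D4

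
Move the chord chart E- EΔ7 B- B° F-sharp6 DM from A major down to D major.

A- AΔ7 E- E° B6 GM

A major down to D major is a perfect fifth; each chord root moves by that interval while the quality stays the same.
E-: root E down a perfect fifth → A, giving A-.
EΔ7: root E down a perfect fifth → A, giving AΔ7.
B-: root B down a perfect fifth → E, giving E-.
B°: root B down a perfect fifth → E, giving E°.
F-sharp6: root F-sharp down a perfect fifth → B, giving B6.
DM: root D down a perfect fifth → G, giving GM.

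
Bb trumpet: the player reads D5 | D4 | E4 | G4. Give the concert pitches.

C5 C4 D4 F4

Written C4 on the Bb trumpet sounds as Bb3, a major second lower; apply that shift to every note.
D5 to C5
D4 to C4
E4 to D4
G4 to F4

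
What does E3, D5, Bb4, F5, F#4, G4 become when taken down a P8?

E2 D4 Bb3 F4 F#3 G3

E3 becomes E2
D5 becomes D4
Bb4 becomes Bb3
F5 becomes F4
F#4 becomes F#3
G4 becomes G3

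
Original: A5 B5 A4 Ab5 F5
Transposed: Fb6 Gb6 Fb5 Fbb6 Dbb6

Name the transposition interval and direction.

up a diminished sixth

Take the first pair: A5 → Fb6. A to F spans 6 letter names, so the interval is some kind of sixth.
A5 to Fb6 is 7 semitones, which makes it a diminished sixth; the second version is higher, so the direction is up.
Checking another pair — F5 → Dbb6 — gives the same interval.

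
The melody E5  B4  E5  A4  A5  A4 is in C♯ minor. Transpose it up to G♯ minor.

B5 F#5 B5 E5 E6 E5

From C♯ up to G♯ is a perfect fifth; apply that to each pitch.
E5 → B5
B4 → F#5
E5 → B5
A4 → E5
A5 → E6
A4 → E5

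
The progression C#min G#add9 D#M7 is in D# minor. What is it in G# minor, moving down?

D# minor down to G# minor is a perfect fifth; each chord root moves by that interval while the quality stays the same.
C#min: root C# down a perfect fifth → F#, giving F#min.
G#add9: root G# down a perfect fifth → C#, giving C#add9.
D#M7: root D# down a perfect fifth → G#, giving G#M7.

F#min C#add9 G#M7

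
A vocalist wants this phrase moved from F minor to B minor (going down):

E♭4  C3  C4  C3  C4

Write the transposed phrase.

A3 F#2 F#3 F#2 F#3

From F down to B is a diminished fifth; apply that to each pitch.
Eb4 → A3
C3 → F#2
C4 → F#3
C3 → F#2
C4 → F#3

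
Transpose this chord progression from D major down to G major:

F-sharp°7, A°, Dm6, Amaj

B°7 D° Gm6 Dmaj

D major down to G major is a perfect fifth; each chord root moves by that interval while the quality stays the same.
F-sharp°7: root F-sharp down a perfect fifth → B, giving B°7.
A°: root A down a perfect fifth → D, giving D°.
Dm6: root D down a perfect fifth → G, giving Gm6.
Amaj: root A down a perfect fifth → D, giving Dmaj.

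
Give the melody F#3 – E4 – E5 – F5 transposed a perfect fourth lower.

C#3 B3 B4 C5

F#3 → C#3
E4 → B3
E5 → B4
F5 → C5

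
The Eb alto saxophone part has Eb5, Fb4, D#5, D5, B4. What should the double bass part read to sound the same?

Gb5 Abb4 F#5 F5 D5

First find concert pitch: the Eb alto saxophone sounds a major sixth below written, so Eb5 Fb4 D#5 D5 B4 sounds Gb4 Abb3 F#4 F4 D4.
Then write for double bass: it sounds a perfect octave below written, so the part must be a perfect octave above concert.
Gb4 → Gb5
Abb3 → Abb4
F#4 → F#5
F4 → F5
D4 → D5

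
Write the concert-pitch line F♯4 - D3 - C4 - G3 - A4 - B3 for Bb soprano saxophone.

G#4 E3 D4 A3 B4 C#4

Written C4 sounds as Bb3 on the Bb soprano saxophone, so concert pitches are written a major second up.
F#4 becomes G#4
D3 becomes E3
C4 becomes D4
G3 becomes A3
A4 becomes B4
B3 becomes C#4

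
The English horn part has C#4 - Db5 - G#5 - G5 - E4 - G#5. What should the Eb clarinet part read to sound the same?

D#3 Eb4 A#4 A4 F#3 A#4

First find concert pitch: the English horn sounds a perfect fifth below written, so C#4 Db5 G#5 G5 E4 G#5 sounds F#3 Gb4 C#5 C5 A3 C#5.
Then write for Eb clarinet: it sounds a minor third above written, so the part must be a minor third below concert.
F#3 → D#3
Gb4 → Eb4
C#5 → A#4
C5 → A4
A3 → F#3
C#5 → A#4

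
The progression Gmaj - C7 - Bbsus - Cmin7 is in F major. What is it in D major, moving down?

Emaj A7 Gsus Amin7

F major down to D major is a minor third; each chord root moves by that interval while the quality stays the same.
Gmaj: root G down a minor third → E, giving Emaj.
C7: root C down a minor third → A, giving A7.
Bbsus: root Bb down a minor third → G, giving Gsus.
Cmin7: root C down a minor third → A, giving Amin7.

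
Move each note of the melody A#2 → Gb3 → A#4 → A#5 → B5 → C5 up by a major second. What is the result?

A#2 to B#2
Gb3 to Ab3
A#4 to B#4
A#5 to B#5
B5 to C#6
C5 to D5

B#2 Ab3 B#4 B#5 C#6 D5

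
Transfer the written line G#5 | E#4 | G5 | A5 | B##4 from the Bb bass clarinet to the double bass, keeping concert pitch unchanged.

F#5 D#4 F5 G5 A##4

First find concert pitch: the Bb bass clarinet sounds a major ninth below written, so G#5 E#4 G5 A5 B##4 sounds F#4 D#3 F4 G4 A##3.
Then write for double bass: it sounds a perfect octave below written, so the part must be a perfect octave above concert.
F#4 → F#5
D#3 → D#4
F4 → F5
G4 → G5
A##3 → A##4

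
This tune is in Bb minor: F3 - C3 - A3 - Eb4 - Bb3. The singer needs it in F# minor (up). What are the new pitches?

C#4 G#3 E#4 B4 F#4

From Bb up to F# is an augmented fifth; apply that to each pitch.
F3 gives C#4
C3 gives G#3
A3 gives E#4
Eb4 gives B4
Bb3 gives F#4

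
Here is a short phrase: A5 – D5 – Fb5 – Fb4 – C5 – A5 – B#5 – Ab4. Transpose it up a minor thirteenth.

F7 Bb6 Dbb7 Dbb6 Ab6 F7 G#7 Fb6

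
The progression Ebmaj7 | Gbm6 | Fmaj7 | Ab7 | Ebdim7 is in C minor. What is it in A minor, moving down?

Cmaj7 Ebm6 Dmaj7 F7 Cdim7

C minor down to A minor is a minor third; each chord root moves by that interval while the quality stays the same.
Ebmaj7: root Eb down a minor third → C, giving Cmaj7.
Gbm6: root Gb down a minor third → Eb, giving Ebm6.
Fmaj7: root F down a minor third → D, giving Dmaj7.
Ab7: root Ab down a minor third → F, giving F7.
Ebdim7: root Eb down a minor third → C, giving Cdim7.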